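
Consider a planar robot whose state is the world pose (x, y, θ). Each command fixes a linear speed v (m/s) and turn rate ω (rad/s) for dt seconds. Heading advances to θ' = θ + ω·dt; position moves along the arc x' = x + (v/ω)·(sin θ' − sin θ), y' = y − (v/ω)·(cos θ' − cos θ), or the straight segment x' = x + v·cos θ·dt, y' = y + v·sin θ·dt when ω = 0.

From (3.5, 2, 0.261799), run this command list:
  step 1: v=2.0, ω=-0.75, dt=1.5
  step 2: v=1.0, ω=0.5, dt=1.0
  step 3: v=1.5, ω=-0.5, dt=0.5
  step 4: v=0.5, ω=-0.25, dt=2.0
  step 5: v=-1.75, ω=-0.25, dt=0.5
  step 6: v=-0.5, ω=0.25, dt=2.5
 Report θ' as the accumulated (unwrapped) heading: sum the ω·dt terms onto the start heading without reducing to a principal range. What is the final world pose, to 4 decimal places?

step 1: θ'=-0.8632 (R=-2.6667) → pose (6.2167, 1.1576, -0.8632)
step 2: θ'=-0.3632 (R=2.0000) → pose (7.0260, 0.5880, -0.3632)
step 3: θ'=-0.6132 (R=-3.0000) → pose (7.6866, 0.2372, -0.6132)
step 4: θ'=-1.1132 (R=-2.0000) → pose (8.3299, -0.5149, -1.1132)
step 5: θ'=-1.2382 (R=7.0000) → pose (7.9933, 0.2922, -1.2382)
step 6: θ'=-0.6132 (R=-2.0000) → pose (7.2539, 1.2748, -0.6132)

(7.2539, 1.2748, -0.6132)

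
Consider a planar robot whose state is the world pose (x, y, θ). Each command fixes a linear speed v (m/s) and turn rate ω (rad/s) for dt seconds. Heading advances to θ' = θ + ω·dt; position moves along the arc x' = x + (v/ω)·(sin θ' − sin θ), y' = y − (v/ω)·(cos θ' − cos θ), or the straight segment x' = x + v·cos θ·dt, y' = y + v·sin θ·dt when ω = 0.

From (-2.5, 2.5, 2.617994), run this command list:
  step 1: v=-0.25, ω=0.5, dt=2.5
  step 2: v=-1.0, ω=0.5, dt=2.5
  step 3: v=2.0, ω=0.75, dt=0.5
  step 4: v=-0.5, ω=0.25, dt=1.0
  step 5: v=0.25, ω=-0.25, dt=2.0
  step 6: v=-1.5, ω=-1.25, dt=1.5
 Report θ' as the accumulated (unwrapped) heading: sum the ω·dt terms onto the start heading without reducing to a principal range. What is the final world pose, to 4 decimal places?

(-0.1314, 5.7520, 3.3680)

step 1: θ'=3.8680 (R=-0.5000) → pose (-1.9179, 2.5592, 3.8680)
step 2: θ'=5.1180 (R=-2.0000) → pose (-1.4085, 4.8435, 5.1180)
step 3: θ'=5.4930 (R=2.6667) → pose (-0.8529, 4.0192, 5.4930)
step 4: θ'=5.7430 (R=-2.0000) → pose (-1.2453, 4.3270, 5.7430)
step 5: θ'=5.2430 (R=-1.0000) → pose (-0.8971, 3.9754, 5.2430)
step 6: θ'=3.3680 (R=1.2000) → pose (-0.1314, 5.7520, 3.3680)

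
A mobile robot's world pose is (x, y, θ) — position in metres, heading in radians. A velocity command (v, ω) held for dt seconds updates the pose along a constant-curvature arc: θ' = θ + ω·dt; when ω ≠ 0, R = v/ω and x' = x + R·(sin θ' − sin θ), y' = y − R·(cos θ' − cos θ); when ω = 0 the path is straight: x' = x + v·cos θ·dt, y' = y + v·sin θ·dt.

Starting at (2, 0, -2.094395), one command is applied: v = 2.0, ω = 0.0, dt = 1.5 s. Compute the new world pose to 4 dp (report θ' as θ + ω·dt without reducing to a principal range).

θ' = -2.0944 + 0.0·1.5 = -2.0944
ω = 0 → straight: x' = 2 + 2.0·cos(-2.0944)·1.5 = 0.5000
y' = 0 + 2.0·sin(-2.0944)·1.5 = -2.5981

(0.5000, -2.5981, -2.0944)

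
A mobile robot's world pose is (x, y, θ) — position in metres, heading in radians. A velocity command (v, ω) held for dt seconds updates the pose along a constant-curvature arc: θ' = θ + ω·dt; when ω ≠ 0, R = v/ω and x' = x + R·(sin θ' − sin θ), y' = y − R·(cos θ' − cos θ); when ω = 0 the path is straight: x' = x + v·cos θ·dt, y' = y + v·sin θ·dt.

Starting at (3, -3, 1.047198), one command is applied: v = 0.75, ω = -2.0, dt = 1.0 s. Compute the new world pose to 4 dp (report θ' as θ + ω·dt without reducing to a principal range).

(3.6304, -2.9702, -0.9528)

θ' = 1.0472 + -2.0·1.0 = -0.9528
R = v/ω = 0.75/-2.0 = -0.3750
x' = 3 + -0.3750·(sin -0.9528 − sin 1.0472) = 3.6304
y' = -3 − -0.3750·(cos -0.9528 − cos 1.0472) = -2.9702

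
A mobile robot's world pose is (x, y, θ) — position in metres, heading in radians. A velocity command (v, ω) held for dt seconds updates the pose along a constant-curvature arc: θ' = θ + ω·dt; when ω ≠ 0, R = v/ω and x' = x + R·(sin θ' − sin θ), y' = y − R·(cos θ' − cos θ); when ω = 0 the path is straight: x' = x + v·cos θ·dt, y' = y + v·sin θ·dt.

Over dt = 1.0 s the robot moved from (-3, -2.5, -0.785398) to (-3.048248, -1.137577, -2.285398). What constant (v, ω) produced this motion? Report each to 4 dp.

v = -1.5000, ω = -1.5000

Δθ = -2.285398 − -0.785398 = -1.500000
ω = Δθ/dt = -1.500000/1.0 = -1.5000
R = −Δy/(cos θ' − cos θ) = 1.0000
v = R·ω = 1.0000·-1.5000 = -1.5000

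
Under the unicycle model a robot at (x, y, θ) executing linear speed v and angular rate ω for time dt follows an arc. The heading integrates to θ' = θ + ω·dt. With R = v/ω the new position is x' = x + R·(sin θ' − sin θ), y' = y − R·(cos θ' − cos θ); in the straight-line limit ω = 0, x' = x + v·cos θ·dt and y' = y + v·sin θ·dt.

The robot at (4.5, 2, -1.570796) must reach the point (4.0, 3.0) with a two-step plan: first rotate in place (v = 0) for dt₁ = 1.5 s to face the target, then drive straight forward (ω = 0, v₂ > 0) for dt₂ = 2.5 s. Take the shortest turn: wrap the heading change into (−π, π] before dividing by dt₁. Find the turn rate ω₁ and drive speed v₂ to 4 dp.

heading to target = atan2(3−2, 4−4.5) = 2.0344
Δθ = wrap(2.0344 − -1.5708) = -2.6779; ω₁ = Δθ/dt₁ = -1.7853
distance = √((4−4.5)² + (3−2)²) = 1.1180; v₂ = distance/dt₂ = 0.4472

ω₁ = -1.7853, v₂ = 0.4472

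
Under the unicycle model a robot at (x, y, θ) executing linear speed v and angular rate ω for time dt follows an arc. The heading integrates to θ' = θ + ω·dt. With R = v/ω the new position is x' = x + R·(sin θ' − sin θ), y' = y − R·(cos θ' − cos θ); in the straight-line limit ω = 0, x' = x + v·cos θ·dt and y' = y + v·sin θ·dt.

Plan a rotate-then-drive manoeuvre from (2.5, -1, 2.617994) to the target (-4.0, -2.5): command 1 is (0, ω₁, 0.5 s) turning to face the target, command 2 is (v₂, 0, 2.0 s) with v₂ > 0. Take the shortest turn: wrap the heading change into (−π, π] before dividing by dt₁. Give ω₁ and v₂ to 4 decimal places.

heading to target = atan2(-2.5−-1, -4−2.5) = -2.9148
Δθ = wrap(-2.9148 − 2.6180) = 0.7504; ω₁ = Δθ/dt₁ = 1.5008
distance = √((-4−2.5)² + (-2.5−-1)²) = 6.6708; v₂ = distance/dt₂ = 3.3354

ω₁ = 1.5008, v₂ = 3.3354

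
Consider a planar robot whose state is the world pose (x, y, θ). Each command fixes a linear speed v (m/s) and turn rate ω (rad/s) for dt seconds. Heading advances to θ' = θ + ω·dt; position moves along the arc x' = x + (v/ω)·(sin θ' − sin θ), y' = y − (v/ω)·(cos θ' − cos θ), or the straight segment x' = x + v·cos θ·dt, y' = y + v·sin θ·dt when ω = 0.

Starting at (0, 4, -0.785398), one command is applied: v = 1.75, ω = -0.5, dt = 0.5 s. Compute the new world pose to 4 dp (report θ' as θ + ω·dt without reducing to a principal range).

(0.5354, 3.3108, -1.0354)

θ' = -0.7854 + -0.5·0.5 = -1.0354
R = v/ω = 1.75/-0.5 = -3.5000
x' = 0 + -3.5000·(sin -1.0354 − sin -0.7854) = 0.5354
y' = 4 − -3.5000·(cos -1.0354 − cos -0.7854) = 3.3108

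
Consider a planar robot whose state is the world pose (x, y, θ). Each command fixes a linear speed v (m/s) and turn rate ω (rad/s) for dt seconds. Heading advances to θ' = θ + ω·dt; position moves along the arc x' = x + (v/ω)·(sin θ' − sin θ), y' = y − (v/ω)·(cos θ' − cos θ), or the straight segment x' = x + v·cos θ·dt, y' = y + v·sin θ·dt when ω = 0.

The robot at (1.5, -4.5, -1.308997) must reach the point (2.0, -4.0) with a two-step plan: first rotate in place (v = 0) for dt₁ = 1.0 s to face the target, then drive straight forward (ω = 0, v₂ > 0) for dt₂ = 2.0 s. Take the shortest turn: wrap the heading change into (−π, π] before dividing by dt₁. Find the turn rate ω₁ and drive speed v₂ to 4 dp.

ω₁ = 2.0944, v₂ = 0.3536

heading to target = atan2(-4−-4.5, 2−1.5) = 0.7854
Δθ = wrap(0.7854 − -1.3090) = 2.0944; ω₁ = Δθ/dt₁ = 2.0944
distance = √((2−1.5)² + (-4−-4.5)²) = 0.7071; v₂ = distance/dt₂ = 0.3536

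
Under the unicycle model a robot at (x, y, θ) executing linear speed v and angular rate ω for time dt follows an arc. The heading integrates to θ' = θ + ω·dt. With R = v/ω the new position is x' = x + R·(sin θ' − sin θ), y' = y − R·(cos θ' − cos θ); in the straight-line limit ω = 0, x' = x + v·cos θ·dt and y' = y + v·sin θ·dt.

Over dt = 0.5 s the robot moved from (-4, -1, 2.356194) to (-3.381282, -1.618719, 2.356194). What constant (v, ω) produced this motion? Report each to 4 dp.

Δθ = 2.356194 − 2.356194 = 0.000000
ω = Δθ/dt = 0.000000/0.5 = 0.0000
ω = 0 → v = (Δx·cos θ + Δy·sin θ)/dt = -1.7500

v = -1.7500, ω = 0.0000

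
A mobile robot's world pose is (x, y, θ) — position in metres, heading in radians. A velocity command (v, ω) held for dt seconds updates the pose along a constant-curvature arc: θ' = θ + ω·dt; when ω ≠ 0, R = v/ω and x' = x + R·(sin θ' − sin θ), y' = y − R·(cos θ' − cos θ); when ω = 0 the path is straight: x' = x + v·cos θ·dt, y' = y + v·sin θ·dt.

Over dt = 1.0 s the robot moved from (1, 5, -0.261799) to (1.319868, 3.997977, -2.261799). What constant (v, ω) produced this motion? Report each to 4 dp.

v = 1.2500, ω = -2.0000

Δθ = -2.261799 − -0.261799 = -2.000000
ω = Δθ/dt = -2.000000/1.0 = -2.0000
R = −Δy/(cos θ' − cos θ) = -0.6250
v = R·ω = -0.6250·-2.0000 = 1.2500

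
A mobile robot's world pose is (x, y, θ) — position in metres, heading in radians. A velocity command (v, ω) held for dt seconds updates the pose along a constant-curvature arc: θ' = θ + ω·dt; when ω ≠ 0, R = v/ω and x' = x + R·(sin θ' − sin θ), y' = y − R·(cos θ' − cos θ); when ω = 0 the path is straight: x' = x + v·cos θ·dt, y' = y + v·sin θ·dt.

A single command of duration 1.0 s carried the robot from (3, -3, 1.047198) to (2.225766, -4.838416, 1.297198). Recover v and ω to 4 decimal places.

v = -2.0000, ω = 0.2500

Δθ = 1.297198 − 1.047198 = 0.250000
ω = Δθ/dt = 0.250000/1.0 = 0.2500
R = −Δy/(cos θ' − cos θ) = -8.0000
v = R·ω = -8.0000·0.2500 = -2.0000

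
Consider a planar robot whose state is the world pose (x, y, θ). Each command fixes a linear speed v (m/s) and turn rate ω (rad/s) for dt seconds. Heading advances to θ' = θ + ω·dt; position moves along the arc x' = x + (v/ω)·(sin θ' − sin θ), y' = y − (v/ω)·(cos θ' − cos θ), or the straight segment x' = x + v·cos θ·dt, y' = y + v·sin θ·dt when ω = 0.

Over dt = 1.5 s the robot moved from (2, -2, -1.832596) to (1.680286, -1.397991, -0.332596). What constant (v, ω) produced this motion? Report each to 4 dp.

Δθ = -0.332596 − -1.832596 = 1.500000
ω = Δθ/dt = 1.500000/1.5 = 1.0000
R = −Δy/(cos θ' − cos θ) = -0.5000
v = R·ω = -0.5000·1.0000 = -0.5000

v = -0.5000, ω = 1.0000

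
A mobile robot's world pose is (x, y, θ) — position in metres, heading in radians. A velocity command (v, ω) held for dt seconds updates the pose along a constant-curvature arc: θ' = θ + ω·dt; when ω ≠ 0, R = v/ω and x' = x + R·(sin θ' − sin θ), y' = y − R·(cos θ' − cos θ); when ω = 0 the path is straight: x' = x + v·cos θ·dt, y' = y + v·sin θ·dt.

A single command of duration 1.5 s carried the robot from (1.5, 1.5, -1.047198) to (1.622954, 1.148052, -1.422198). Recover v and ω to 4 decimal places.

Δθ = -1.422198 − -1.047198 = -0.375000
ω = Δθ/dt = -0.375000/1.5 = -0.2500
R = −Δy/(cos θ' − cos θ) = -1.0000
v = R·ω = -1.0000·-0.2500 = 0.2500

v = 0.2500, ω = -0.2500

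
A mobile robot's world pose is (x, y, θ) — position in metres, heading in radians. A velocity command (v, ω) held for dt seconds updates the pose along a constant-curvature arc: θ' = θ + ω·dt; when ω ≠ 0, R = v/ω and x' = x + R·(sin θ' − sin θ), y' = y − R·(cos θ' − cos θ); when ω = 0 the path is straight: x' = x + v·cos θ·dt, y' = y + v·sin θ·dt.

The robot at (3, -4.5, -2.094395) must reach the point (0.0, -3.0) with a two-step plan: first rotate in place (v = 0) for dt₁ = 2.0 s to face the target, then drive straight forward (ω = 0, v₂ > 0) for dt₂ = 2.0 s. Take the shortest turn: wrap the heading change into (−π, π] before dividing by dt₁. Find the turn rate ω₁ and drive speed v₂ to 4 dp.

heading to target = atan2(-3−-4.5, 0−3) = 2.6779
Δθ = wrap(2.6779 − -2.0944) = -1.5108; ω₁ = Δθ/dt₁ = -0.7554
distance = √((0−3)² + (-3−-4.5)²) = 3.3541; v₂ = distance/dt₂ = 1.6771

ω₁ = -0.7554, v₂ = 1.6771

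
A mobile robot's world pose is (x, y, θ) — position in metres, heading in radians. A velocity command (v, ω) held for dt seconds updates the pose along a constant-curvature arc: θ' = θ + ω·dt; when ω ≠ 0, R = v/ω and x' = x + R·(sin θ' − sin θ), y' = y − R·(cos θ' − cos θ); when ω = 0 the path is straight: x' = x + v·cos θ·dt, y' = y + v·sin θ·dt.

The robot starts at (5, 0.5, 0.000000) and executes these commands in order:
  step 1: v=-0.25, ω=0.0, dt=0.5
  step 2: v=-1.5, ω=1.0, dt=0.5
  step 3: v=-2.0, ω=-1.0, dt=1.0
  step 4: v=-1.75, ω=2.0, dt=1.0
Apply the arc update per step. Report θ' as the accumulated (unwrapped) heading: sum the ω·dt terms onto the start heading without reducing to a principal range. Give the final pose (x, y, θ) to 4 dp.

(0.9459, -0.3896, 1.5000)

step 1: θ'=0.0000 (straight) → pose (4.8750, 0.5000, 0.0000)
step 2: θ'=0.5000 (R=-1.5000) → pose (4.1559, 0.3164, 0.5000)
step 3: θ'=-0.5000 (R=2.0000) → pose (2.2382, 0.3164, -0.5000)
step 4: θ'=1.5000 (R=-0.8750) → pose (0.9459, -0.3896, 1.5000)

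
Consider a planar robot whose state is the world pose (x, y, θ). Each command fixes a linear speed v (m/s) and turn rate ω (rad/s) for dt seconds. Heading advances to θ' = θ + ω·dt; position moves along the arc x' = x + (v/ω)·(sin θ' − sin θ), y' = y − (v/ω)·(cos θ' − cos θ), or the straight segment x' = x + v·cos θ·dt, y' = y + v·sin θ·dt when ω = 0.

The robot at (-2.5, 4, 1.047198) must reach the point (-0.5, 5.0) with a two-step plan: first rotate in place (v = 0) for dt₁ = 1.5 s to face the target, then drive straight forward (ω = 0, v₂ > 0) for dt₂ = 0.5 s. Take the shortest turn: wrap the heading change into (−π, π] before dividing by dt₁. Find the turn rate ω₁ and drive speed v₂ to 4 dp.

heading to target = atan2(5−4, -0.5−-2.5) = 0.4636
Δθ = wrap(0.4636 − 1.0472) = -0.5836; ω₁ = Δθ/dt₁ = -0.3890
distance = √((-0.5−-2.5)² + (5−4)²) = 2.2361; v₂ = distance/dt₂ = 4.4721

ω₁ = -0.3890, v₂ = 4.4721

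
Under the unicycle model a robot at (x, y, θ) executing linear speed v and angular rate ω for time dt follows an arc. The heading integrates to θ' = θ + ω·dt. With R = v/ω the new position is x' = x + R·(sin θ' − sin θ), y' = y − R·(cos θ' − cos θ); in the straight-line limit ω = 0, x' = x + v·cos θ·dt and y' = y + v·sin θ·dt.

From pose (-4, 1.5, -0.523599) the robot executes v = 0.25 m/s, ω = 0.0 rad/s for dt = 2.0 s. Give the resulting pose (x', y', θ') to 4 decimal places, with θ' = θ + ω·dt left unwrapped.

(-3.5670, 1.2500, -0.5236)

θ' = -0.5236 + 0.0·2.0 = -0.5236
ω = 0 → straight: x' = -4 + 0.25·cos(-0.5236)·2.0 = -3.5670
y' = 1.5 + 0.25·sin(-0.5236)·2.0 = 1.2500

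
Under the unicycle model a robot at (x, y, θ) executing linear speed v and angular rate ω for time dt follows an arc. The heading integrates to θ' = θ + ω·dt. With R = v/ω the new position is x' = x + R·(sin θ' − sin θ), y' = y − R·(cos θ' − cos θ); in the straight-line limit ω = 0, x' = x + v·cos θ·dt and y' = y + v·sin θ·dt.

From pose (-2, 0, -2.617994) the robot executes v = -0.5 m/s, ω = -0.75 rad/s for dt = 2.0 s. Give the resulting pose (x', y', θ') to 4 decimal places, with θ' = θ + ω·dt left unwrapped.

(-1.1143, -0.2040, -4.1180)

θ' = -2.6180 + -0.75·2.0 = -4.1180
R = v/ω = -0.5/-0.75 = 0.6667
x' = -2 + 0.6667·(sin -4.1180 − sin -2.6180) = -1.1143
y' = 0 − 0.6667·(cos -4.1180 − cos -2.6180) = -0.2040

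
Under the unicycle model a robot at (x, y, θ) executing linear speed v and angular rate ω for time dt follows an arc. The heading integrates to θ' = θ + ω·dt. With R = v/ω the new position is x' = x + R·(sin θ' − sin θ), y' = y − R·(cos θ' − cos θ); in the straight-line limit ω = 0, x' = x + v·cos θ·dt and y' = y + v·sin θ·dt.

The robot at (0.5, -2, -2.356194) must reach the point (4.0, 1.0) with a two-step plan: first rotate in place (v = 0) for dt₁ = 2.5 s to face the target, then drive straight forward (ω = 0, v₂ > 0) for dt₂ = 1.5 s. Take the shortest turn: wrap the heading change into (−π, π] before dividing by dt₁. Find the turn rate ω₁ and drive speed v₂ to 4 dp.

heading to target = atan2(1−-2, 4−0.5) = 0.7086
Δθ = wrap(0.7086 − -2.3562) = 3.0648; ω₁ = Δθ/dt₁ = 1.2259
distance = √((4−0.5)² + (1−-2)²) = 4.6098; v₂ = distance/dt₂ = 3.0732

ω₁ = 1.2259, v₂ = 3.0732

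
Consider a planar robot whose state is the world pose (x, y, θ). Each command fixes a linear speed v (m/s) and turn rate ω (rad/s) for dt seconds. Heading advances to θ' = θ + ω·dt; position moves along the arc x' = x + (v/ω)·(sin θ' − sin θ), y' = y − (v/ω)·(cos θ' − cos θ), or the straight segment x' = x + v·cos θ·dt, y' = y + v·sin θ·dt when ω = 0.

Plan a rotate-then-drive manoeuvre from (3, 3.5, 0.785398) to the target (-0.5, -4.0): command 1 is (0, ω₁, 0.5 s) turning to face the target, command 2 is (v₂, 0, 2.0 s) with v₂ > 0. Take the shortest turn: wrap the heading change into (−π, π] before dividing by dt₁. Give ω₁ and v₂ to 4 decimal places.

heading to target = atan2(-4−3.5, -0.5−3) = -2.0074
Δθ = wrap(-2.0074 − 0.7854) = -2.7928; ω₁ = Δθ/dt₁ = -5.5856
distance = √((-0.5−3)² + (-4−3.5)²) = 8.2765; v₂ = distance/dt₂ = 4.1382

ω₁ = -5.5856, v₂ = 4.1382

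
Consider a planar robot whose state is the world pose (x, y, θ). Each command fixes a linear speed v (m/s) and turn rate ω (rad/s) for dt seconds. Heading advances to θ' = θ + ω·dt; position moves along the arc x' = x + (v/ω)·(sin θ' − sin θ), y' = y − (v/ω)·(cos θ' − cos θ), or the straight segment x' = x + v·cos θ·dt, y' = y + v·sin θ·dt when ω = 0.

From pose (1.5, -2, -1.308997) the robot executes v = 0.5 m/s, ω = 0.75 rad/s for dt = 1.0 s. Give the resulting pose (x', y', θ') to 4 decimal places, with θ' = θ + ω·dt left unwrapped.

θ' = -1.3090 + 0.75·1.0 = -0.5590
R = v/ω = 0.5/0.75 = 0.6667
x' = 1.5 + 0.6667·(sin -0.5590 − sin -1.3090) = 1.7904
y' = -2 − 0.6667·(cos -0.5590 − cos -1.3090) = -2.3926

(1.7904, -2.3926, -0.5590)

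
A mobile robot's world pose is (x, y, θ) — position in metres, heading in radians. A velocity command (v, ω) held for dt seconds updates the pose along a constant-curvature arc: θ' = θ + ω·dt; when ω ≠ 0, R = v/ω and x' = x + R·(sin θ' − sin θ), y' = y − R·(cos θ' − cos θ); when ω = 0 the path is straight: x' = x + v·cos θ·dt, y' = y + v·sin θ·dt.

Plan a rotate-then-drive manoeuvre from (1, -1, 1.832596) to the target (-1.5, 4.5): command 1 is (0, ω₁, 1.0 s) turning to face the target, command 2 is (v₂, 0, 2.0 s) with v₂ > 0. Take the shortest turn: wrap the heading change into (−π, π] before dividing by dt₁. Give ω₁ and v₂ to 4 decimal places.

ω₁ = 0.1648, v₂ = 3.0208

heading to target = atan2(4.5−-1, -1.5−1) = 1.9974
Δθ = wrap(1.9974 − 1.8326) = 0.1648; ω₁ = Δθ/dt₁ = 0.1648
distance = √((-1.5−1)² + (4.5−-1)²) = 6.0415; v₂ = distance/dt₂ = 3.0208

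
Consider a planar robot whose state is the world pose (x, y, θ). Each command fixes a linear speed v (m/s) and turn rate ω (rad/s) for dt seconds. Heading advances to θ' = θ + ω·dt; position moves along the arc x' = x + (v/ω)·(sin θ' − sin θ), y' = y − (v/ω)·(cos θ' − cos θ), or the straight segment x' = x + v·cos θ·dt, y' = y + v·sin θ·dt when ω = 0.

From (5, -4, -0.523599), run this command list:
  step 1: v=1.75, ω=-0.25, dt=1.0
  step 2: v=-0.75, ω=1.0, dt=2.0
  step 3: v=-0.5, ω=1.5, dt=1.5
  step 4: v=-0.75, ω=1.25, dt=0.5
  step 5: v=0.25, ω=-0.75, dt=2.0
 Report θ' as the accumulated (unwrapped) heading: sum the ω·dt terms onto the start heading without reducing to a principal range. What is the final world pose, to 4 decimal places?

step 1: θ'=-0.7736 (R=-7.0000) → pose (6.3910, -5.0544, -0.7736)
step 2: θ'=1.2264 (R=-0.7500) → pose (5.1610, -5.3377, 1.2264)
step 3: θ'=3.4764 (R=-0.3333) → pose (5.5843, -5.7651, 3.4764)
step 4: θ'=4.1014 (R=-0.6000) → pose (5.8786, -5.5426, 4.1014)
step 5: θ'=2.6014 (R=-0.3333) → pose (5.4341, -5.6372, 2.6014)

(5.4341, -5.6372, 2.6014)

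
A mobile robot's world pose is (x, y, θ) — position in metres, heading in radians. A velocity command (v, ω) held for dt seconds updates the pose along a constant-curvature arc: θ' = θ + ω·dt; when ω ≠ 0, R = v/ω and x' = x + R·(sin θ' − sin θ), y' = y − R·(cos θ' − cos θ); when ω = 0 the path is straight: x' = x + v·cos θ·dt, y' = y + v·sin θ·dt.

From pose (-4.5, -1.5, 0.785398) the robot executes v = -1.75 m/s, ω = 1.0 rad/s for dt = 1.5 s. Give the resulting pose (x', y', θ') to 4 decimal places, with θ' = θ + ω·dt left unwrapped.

(-4.5844, -3.8842, 2.2854)

θ' = 0.7854 + 1.0·1.5 = 2.2854
R = v/ω = -1.75/1.0 = -1.7500
x' = -4.5 + -1.7500·(sin 2.2854 − sin 0.7854) = -4.5844
y' = -1.5 − -1.7500·(cos 2.2854 − cos 0.7854) = -3.8842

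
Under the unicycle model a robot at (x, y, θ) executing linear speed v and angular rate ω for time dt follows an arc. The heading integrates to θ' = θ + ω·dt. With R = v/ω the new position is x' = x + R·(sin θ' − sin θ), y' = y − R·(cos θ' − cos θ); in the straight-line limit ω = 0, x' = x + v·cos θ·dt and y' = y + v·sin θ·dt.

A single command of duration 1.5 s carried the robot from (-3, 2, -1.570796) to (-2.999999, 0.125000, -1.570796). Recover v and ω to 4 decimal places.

v = 1.2500, ω = 0.0000

Δθ = -1.570796 − -1.570796 = 0.000000
ω = Δθ/dt = 0.000000/1.5 = 0.0000
ω = 0 → v = (Δx·cos θ + Δy·sin θ)/dt = 1.2500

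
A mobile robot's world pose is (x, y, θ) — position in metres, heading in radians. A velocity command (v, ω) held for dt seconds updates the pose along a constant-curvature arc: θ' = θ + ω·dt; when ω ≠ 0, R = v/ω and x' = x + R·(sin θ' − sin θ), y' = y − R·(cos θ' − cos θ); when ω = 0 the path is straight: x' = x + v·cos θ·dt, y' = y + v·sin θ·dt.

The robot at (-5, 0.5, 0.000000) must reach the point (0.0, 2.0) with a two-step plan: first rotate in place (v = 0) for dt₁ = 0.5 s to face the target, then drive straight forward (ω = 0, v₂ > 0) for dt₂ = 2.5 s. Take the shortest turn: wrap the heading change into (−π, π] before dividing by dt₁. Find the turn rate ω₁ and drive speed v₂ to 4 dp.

heading to target = atan2(2−0.5, 0−-5) = 0.2915
Δθ = wrap(0.2915 − 0.0000) = 0.2915; ω₁ = Δθ/dt₁ = 0.5829
distance = √((0−-5)² + (2−0.5)²) = 5.2202; v₂ = distance/dt₂ = 2.0881

ω₁ = 0.5829, v₂ = 2.0881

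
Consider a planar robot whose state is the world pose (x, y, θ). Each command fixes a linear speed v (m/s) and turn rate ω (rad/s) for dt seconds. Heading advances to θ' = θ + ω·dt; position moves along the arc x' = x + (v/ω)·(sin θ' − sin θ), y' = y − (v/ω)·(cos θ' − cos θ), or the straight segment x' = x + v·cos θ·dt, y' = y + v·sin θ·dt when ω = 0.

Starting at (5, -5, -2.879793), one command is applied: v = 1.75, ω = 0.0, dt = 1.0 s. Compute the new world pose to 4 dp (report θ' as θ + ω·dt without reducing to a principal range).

(3.3096, -5.4529, -2.8798)

θ' = -2.8798 + 0.0·1.0 = -2.8798
ω = 0 → straight: x' = 5 + 1.75·cos(-2.8798)·1.0 = 3.3096
y' = -5 + 1.75·sin(-2.8798)·1.0 = -5.4529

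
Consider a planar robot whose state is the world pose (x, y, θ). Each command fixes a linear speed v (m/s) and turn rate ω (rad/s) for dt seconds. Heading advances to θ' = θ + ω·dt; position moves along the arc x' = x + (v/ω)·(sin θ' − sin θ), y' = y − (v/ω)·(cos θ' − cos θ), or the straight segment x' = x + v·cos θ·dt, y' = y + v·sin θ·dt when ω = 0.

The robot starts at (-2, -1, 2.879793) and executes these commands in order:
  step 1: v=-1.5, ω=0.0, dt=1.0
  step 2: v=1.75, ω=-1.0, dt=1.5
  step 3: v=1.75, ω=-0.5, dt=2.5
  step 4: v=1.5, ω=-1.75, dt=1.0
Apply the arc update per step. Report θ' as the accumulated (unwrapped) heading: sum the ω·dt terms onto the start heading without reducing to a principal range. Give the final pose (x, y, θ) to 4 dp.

step 1: θ'=2.8798 (straight) → pose (-0.5511, -1.3882, 2.8798)
step 2: θ'=1.3798 (R=-1.7500) → pose (-1.8164, 0.6344, 1.3798)
step 3: θ'=0.1298 (R=-3.5000) → pose (1.1670, 3.4405, 0.1298)
step 4: θ'=-1.6202 (R=-0.8571) → pose (2.1340, 2.5482, -1.6202)

(2.1340, 2.5482, -1.6202)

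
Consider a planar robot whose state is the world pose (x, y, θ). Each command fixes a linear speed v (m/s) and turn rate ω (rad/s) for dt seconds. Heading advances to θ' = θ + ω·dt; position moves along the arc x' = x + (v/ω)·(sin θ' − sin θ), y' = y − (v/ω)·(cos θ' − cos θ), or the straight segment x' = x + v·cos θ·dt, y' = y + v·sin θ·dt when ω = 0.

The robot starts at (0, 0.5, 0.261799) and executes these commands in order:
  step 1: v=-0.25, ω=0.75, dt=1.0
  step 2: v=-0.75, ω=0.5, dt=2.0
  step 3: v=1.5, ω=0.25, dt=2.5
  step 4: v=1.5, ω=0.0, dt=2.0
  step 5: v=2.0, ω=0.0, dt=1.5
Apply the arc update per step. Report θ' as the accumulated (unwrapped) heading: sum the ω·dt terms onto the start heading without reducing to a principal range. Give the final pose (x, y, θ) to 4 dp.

(-8.0570, 4.5114, 2.6368)

step 1: θ'=1.0118 (R=-0.3333) → pose (-0.1963, 0.3548, 1.0118)
step 2: θ'=2.0118 (R=-1.5000) → pose (-0.2811, -1.0810, 2.0118)
step 3: θ'=2.6368 (R=6.0000) → pose (-2.8053, 1.6096, 2.6368)
step 4: θ'=2.6368 (straight) → pose (-5.4311, 3.0605, 2.6368)
step 5: θ'=2.6368 (straight) → pose (-8.0570, 4.5114, 2.6368)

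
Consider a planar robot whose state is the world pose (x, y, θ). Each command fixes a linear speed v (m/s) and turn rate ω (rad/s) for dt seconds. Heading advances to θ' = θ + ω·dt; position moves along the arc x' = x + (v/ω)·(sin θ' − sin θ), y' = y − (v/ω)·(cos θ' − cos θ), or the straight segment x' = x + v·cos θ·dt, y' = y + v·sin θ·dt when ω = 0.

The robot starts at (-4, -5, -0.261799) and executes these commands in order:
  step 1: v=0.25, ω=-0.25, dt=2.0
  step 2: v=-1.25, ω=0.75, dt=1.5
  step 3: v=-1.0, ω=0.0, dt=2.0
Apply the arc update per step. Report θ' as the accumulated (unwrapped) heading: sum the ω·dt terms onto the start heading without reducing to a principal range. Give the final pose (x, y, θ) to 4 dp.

step 1: θ'=-0.7618 (R=-1.0000) → pose (-3.5686, -5.2423, -0.7618)
step 2: θ'=0.3632 (R=-1.6667) → pose (-5.3111, -4.8904, 0.3632)
step 3: θ'=0.3632 (straight) → pose (-7.1806, -5.6009, 0.3632)

(-7.1806, -5.6009, 0.3632)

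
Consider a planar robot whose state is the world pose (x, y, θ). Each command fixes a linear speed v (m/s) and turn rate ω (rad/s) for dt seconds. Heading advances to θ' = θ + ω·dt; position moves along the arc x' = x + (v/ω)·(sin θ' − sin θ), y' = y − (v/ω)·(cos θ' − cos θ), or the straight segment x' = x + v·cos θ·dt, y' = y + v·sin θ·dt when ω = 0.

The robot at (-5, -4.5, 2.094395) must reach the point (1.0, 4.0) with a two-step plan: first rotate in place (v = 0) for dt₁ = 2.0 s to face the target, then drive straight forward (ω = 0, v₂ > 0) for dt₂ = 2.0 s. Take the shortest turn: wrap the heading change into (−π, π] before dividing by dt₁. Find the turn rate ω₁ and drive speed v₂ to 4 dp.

heading to target = atan2(4−-4.5, 1−-5) = 0.9561
Δθ = wrap(0.9561 − 2.0944) = -1.1383; ω₁ = Δθ/dt₁ = -0.5691
distance = √((1−-5)² + (4−-4.5)²) = 10.4043; v₂ = distance/dt₂ = 5.2022

ω₁ = -0.5691, v₂ = 5.2022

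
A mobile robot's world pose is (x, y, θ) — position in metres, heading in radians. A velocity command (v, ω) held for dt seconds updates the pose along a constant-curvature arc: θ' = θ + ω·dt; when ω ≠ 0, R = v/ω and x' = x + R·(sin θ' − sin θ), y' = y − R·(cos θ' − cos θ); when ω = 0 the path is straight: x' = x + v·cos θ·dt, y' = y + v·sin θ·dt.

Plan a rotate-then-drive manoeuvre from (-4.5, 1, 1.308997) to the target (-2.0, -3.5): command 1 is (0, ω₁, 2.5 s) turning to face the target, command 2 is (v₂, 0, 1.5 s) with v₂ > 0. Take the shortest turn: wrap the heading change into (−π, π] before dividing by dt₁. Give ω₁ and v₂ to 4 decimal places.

ω₁ = -0.9491, v₂ = 3.4319

heading to target = atan2(-3.5−1, -2−-4.5) = -1.0637
Δθ = wrap(-1.0637 − 1.3090) = -2.3727; ω₁ = Δθ/dt₁ = -0.9491
distance = √((-2−-4.5)² + (-3.5−1)²) = 5.1478; v₂ = distance/dt₂ = 3.4319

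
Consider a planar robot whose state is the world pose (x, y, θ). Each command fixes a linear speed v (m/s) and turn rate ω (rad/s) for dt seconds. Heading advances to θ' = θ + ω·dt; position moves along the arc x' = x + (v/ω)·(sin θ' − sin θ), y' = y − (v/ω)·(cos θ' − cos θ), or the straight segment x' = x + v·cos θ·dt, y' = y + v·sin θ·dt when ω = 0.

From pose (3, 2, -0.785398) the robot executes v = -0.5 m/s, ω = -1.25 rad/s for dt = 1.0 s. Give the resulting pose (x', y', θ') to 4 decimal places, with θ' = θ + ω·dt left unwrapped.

(2.9252, 2.4621, -2.0354)

θ' = -0.7854 + -1.25·1.0 = -2.0354
R = v/ω = -0.5/-1.25 = 0.4000
x' = 3 + 0.4000·(sin -2.0354 − sin -0.7854) = 2.9252
y' = 2 − 0.4000·(cos -2.0354 − cos -0.7854) = 2.4621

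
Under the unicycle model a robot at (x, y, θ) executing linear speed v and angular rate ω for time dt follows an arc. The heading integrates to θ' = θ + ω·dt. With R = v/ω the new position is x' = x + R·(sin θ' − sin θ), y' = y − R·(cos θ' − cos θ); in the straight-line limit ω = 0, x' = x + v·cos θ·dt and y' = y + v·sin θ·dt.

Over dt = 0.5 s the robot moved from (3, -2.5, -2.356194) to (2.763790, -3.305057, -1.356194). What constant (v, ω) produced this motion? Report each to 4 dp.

Δθ = -1.356194 − -2.356194 = 1.000000
ω = Δθ/dt = 1.000000/0.5 = 2.0000
R = −Δy/(cos θ' − cos θ) = 0.8750
v = R·ω = 0.8750·2.0000 = 1.7500

v = 1.7500, ω = 2.0000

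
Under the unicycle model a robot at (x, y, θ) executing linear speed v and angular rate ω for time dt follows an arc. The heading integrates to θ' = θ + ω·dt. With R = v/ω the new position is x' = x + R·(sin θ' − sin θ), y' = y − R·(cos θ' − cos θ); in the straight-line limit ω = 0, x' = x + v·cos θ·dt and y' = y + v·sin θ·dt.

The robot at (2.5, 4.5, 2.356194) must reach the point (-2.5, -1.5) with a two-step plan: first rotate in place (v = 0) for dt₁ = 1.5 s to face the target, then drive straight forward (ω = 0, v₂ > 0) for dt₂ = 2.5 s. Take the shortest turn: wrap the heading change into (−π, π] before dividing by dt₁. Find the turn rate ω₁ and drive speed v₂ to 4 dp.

heading to target = atan2(-1.5−4.5, -2.5−2.5) = -2.2655
Δθ = wrap(-2.2655 − 2.3562) = 1.6615; ω₁ = Δθ/dt₁ = 1.1076
distance = √((-2.5−2.5)² + (-1.5−4.5)²) = 7.8102; v₂ = distance/dt₂ = 3.1241

ω₁ = 1.1076, v₂ = 3.1241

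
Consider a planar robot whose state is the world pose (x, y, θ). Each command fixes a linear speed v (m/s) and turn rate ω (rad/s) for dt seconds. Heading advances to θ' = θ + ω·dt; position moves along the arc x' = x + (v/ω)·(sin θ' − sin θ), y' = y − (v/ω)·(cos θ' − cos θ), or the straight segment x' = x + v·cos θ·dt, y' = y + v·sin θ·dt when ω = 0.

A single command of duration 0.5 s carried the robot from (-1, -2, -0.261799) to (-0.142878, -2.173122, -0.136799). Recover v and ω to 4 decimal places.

v = 1.7500, ω = 0.2500

Δθ = -0.136799 − -0.261799 = 0.125000
ω = Δθ/dt = 0.125000/0.5 = 0.2500
R = Δx/(sin θ' − sin θ) = 7.0000
v = R·ω = 7.0000·0.2500 = 1.7500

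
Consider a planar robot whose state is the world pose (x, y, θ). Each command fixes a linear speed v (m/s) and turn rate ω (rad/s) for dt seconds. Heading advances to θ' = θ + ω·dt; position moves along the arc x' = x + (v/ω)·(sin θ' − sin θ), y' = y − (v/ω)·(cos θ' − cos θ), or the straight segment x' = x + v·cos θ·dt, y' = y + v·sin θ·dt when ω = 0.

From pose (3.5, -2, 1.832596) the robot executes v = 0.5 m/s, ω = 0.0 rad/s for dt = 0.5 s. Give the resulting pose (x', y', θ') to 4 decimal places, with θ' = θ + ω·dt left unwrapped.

θ' = 1.8326 + 0.0·0.5 = 1.8326
ω = 0 → straight: x' = 3.5 + 0.5·cos(1.8326)·0.5 = 3.4353
y' = -2 + 0.5·sin(1.8326)·0.5 = -1.7585

(3.4353, -1.7585, 1.8326)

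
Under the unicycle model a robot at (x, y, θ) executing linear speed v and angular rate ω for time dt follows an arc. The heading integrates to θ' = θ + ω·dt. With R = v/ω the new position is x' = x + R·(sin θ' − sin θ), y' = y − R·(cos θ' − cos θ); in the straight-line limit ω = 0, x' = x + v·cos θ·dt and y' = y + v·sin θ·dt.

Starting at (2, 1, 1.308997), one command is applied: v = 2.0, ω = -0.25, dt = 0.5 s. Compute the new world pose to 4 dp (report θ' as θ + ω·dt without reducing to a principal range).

θ' = 1.3090 + -0.25·0.5 = 1.1840
R = v/ω = 2.0/-0.25 = -8.0000
x' = 2 + -8.0000·(sin 1.1840 − sin 1.3090) = 2.3184
y' = 1 − -8.0000·(cos 1.1840 − cos 1.3090) = 1.9473

(2.3184, 1.9473, 1.1840)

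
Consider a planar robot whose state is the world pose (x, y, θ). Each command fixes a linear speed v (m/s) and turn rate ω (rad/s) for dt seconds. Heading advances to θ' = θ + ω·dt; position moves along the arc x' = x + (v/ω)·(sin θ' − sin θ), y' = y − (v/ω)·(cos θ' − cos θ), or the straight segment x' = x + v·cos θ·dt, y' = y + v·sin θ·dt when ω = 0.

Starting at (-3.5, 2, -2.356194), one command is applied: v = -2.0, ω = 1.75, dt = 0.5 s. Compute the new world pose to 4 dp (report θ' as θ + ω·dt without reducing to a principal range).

(-3.1698, 2.9104, -1.4812)

θ' = -2.3562 + 1.75·0.5 = -1.4812
R = v/ω = -2.0/1.75 = -1.1429
x' = -3.5 + -1.1429·(sin -1.4812 − sin -2.3562) = -3.1698
y' = 2 − -1.1429·(cos -1.4812 − cos -2.3562) = 2.9104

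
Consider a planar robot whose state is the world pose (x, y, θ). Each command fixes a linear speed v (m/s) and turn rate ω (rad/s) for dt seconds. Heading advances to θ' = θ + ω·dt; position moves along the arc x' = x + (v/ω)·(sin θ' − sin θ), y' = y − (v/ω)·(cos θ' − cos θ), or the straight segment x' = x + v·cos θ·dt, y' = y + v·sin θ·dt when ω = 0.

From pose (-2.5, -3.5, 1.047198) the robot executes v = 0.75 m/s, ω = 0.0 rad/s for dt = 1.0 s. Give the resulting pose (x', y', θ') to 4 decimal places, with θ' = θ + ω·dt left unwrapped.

θ' = 1.0472 + 0.0·1.0 = 1.0472
ω = 0 → straight: x' = -2.5 + 0.75·cos(1.0472)·1.0 = -2.1250
y' = -3.5 + 0.75·sin(1.0472)·1.0 = -2.8505

(-2.1250, -2.8505, 1.0472)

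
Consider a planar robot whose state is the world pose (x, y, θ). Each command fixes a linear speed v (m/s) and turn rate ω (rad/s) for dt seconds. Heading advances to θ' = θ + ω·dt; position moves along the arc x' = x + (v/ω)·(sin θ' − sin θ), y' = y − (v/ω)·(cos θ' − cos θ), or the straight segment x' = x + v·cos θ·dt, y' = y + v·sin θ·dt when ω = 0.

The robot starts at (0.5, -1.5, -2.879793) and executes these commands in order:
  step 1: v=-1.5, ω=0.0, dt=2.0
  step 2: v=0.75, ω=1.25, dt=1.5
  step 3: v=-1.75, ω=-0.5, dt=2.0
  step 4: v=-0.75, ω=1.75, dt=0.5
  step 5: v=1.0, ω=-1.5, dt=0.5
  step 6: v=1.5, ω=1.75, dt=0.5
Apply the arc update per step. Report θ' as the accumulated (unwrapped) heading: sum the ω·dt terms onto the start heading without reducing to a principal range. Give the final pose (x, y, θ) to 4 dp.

(2.9493, 0.8794, -1.0048)

step 1: θ'=-2.8798 (straight) → pose (3.3978, -0.7235, -2.8798)
step 2: θ'=-1.0048 (R=0.6000) → pose (3.0466, -1.6249, -1.0048)
step 3: θ'=-2.0048 (R=3.5000) → pose (2.8253, 1.7238, -2.0048)
step 4: θ'=-1.1298 (R=-0.4286) → pose (2.8240, 2.0870, -1.1298)
step 5: θ'=-1.8798 (R=-0.6667) → pose (2.8562, 1.5997, -1.8798)
step 6: θ'=-1.0048 (R=0.8571) → pose (2.9493, 0.8794, -1.0048)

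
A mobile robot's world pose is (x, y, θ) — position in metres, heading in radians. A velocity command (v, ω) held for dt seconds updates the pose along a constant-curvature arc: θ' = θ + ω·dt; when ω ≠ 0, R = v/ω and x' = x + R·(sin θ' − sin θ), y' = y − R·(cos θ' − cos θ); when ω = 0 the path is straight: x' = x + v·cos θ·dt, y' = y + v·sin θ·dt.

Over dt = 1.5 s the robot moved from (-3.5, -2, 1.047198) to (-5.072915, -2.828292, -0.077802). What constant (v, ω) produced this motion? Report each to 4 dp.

v = -1.2500, ω = -0.7500

Δθ = -0.077802 − 1.047198 = -1.125000
ω = Δθ/dt = -1.125000/1.5 = -0.7500
R = Δx/(sin θ' − sin θ) = 1.6667
v = R·ω = 1.6667·-0.7500 = -1.2500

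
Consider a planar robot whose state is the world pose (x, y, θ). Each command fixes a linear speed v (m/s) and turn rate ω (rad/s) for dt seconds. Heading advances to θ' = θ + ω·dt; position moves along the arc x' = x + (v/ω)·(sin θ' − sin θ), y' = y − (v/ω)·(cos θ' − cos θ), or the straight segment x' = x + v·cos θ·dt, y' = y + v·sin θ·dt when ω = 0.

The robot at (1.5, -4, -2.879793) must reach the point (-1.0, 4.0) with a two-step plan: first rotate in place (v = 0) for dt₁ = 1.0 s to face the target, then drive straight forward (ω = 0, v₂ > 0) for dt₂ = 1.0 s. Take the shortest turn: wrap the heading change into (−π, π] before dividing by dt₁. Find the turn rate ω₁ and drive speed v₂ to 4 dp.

heading to target = atan2(4−-4, -1−1.5) = 1.8737
Δθ = wrap(1.8737 − -2.8798) = -1.5297; ω₁ = Δθ/dt₁ = -1.5297
distance = √((-1−1.5)² + (4−-4)²) = 8.3815; v₂ = distance/dt₂ = 8.3815

ω₁ = -1.5297, v₂ = 8.3815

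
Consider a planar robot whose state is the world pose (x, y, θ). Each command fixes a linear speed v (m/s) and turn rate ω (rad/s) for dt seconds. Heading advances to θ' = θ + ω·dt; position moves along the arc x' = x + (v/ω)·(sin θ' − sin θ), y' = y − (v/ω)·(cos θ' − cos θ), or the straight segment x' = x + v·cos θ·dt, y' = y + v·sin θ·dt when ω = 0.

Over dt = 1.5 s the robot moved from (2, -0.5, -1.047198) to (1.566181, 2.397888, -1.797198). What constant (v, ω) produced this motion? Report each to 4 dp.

Δθ = -1.797198 − -1.047198 = -0.750000
ω = Δθ/dt = -0.750000/1.5 = -0.5000
R = −Δy/(cos θ' − cos θ) = 4.0000
v = R·ω = 4.0000·-0.5000 = -2.0000

v = -2.0000, ω = -0.5000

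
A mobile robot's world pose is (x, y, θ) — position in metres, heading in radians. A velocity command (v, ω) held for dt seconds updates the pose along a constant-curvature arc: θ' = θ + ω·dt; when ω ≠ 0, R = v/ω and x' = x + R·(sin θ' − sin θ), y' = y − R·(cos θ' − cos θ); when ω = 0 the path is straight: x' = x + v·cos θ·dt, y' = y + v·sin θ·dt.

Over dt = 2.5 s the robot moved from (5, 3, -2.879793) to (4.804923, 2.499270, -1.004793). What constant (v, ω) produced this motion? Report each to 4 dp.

Δθ = -1.004793 − -2.879793 = 1.875000
ω = Δθ/dt = 1.875000/2.5 = 0.7500
R = −Δy/(cos θ' − cos θ) = 0.3333
v = R·ω = 0.3333·0.7500 = 0.2500

v = 0.2500, ω = 0.7500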